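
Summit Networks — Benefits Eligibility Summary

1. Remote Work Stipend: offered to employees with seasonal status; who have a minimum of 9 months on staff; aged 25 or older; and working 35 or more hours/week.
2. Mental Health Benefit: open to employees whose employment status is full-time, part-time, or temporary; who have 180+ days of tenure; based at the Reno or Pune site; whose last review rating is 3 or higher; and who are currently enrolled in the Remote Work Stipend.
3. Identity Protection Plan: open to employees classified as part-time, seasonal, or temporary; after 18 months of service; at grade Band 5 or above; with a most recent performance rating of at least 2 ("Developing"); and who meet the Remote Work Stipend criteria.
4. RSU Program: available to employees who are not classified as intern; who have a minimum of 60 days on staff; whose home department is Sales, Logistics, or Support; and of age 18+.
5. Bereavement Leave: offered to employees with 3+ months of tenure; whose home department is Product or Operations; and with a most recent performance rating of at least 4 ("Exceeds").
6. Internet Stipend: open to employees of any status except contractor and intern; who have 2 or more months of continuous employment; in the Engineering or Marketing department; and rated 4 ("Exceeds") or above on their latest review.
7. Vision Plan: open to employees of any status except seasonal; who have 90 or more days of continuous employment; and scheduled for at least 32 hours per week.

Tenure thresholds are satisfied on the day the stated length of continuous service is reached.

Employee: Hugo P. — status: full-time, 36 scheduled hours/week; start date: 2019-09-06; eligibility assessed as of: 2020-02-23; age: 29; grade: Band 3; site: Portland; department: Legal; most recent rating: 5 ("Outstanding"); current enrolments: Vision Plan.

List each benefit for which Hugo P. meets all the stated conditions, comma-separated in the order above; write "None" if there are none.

Service from 2019-09-06 to 2020-02-23: 170 days.
Remote Work Stipend — status full-time ✗ (requires seasonal) → not eligible.
Mental Health Benefit — status full-time ✓; service 170 days < 180 days ✗ → not eligible.
Identity Protection Plan — status full-time ✗ (requires part-time, seasonal, or temporary) → not eligible.
RSU Program — status full-time ✓ (not excluded); service 170 days ≥ 60 days ✓; dept Legal ✗ → not eligible.
Bereavement Leave — service 170 days ≥ 3 months (≈90 days) ✓; dept Legal ✗ → not eligible.
Internet Stipend — status full-time ✓ (not excluded); service 170 days ≥ 2 months (≈60 days) ✓; dept Legal ✗ → not eligible.
Vision Plan — status full-time ✓ (not excluded); service 170 days ≥ 90 days ✓; 36 hrs/wk ≥ 32 ✓ → eligible.

Vision Plan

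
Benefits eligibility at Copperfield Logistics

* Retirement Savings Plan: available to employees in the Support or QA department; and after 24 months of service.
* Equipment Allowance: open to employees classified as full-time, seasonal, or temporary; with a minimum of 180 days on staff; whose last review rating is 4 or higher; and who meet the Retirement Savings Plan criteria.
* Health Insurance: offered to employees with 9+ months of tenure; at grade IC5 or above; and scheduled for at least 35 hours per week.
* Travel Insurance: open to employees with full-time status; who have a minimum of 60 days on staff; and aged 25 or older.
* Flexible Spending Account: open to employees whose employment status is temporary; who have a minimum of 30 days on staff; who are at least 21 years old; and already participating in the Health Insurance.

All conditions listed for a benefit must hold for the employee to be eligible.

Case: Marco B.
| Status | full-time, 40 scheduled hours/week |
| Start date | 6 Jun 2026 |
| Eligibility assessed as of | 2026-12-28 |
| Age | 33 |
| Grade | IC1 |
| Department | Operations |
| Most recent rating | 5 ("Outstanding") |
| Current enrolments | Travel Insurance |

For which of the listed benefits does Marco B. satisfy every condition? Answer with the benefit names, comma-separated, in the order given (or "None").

Travel Insurance

Service from 6 Jun 2026 to 2026-12-28: 205 days.
Retirement Savings Plan — dept Operations ✗ → not eligible.
Equipment Allowance — status full-time ✓; service 205 days ≥ 180 days ✓; rating 5 ≥ 4 ✓; not eligible for Retirement Savings Plan ✗ → not eligible.
Health Insurance — service 205 days < 9 months (≈270 days) ✗ → not eligible.
Travel Insurance — status full-time ✓; service 205 days ≥ 60 days ✓; age 33 ≥ 25 ✓ → eligible.
Flexible Spending Account — status full-time ✗ (requires temporary) → not eligible.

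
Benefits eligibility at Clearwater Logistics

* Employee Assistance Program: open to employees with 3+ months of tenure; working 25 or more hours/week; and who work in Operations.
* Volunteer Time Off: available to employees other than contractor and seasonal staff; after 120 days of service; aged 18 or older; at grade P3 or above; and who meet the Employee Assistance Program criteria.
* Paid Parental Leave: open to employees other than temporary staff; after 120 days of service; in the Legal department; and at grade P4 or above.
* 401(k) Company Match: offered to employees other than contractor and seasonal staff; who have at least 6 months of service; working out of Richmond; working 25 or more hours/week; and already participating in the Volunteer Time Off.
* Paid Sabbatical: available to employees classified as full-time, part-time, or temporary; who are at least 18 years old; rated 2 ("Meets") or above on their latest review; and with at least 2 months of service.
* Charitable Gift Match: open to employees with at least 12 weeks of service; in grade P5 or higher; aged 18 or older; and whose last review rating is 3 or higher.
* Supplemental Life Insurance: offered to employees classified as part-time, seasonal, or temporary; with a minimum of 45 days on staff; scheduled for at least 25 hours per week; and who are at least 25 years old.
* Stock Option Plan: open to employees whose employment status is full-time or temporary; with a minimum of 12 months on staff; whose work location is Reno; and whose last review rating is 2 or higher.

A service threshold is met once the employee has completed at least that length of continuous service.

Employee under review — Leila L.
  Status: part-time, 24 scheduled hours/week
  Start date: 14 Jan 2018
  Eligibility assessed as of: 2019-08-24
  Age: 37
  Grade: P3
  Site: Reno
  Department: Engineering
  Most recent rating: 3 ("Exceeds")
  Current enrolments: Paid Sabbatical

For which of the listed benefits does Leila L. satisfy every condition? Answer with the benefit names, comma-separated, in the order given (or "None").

Service from 14 Jan 2018 to 2019-08-24: 587 days.
Employee Assistance Program — service 587 days ≥ 3 months (≈90 days) ✓; 24 hrs/wk < 25 ✗ → not eligible.
Volunteer Time Off — status part-time ✓ (not excluded); service 587 days ≥ 120 days ✓; age 37 ≥ 18 ✓; grade P3 ≥ P3 ✓; not eligible for Employee Assistance Program ✗ → not eligible.
Paid Parental Leave — status part-time ✓ (not excluded); service 587 days ≥ 120 days ✓; dept Engineering ✗ → not eligible.
401(k) Company Match — status part-time ✓ (not excluded); service 587 days ≥ 6 months (≈180 days) ✓; site Reno ✗ (not Richmond) → not eligible.
Paid Sabbatical — status part-time ✓; age 37 ≥ 18 ✓; rating 3 ≥ 2 ✓; service 587 days ≥ 2 months (≈60 days) ✓ → eligible.
Charitable Gift Match — service 587 days ≥ 12 weeks (≈84 days) ✓; grade P3 < P5 ✗ → not eligible.
Supplemental Life Insurance — status part-time ✓; service 587 days ≥ 45 days ✓; 24 hrs/wk < 25 ✗ → not eligible.
Stock Option Plan — status part-time ✗ (requires full-time or temporary) → not eligible.

Paid Sabbatical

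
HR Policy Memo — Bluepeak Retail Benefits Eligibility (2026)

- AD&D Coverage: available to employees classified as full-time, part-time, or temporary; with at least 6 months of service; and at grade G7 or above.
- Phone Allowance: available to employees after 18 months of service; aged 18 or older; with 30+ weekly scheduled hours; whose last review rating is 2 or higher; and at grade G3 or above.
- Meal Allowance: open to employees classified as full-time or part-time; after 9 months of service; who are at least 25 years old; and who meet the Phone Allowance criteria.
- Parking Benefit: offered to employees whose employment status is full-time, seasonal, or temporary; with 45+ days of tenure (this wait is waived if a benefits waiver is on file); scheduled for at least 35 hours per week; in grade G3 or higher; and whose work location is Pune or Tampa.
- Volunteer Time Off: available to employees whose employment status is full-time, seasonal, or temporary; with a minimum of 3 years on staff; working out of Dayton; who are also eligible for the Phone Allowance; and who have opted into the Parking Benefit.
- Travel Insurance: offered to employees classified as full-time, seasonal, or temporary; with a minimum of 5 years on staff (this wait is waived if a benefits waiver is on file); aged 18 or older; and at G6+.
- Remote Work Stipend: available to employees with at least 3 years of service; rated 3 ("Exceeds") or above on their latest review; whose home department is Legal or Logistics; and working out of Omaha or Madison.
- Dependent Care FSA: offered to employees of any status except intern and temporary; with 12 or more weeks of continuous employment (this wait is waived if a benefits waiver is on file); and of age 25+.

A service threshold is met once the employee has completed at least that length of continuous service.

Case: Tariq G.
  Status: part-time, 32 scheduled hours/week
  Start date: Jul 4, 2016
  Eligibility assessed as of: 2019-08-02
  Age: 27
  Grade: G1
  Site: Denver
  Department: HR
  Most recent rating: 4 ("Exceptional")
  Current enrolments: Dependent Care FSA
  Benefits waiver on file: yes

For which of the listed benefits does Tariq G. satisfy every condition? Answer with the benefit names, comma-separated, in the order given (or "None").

Service from Jul 4, 2016 to 2019-08-02: 1124 days.
AD&D Coverage — status part-time ✓; service 1124 days ≥ 6 months (≈180 days) ✓; grade G1 < G7 ✗ → not eligible.
Phone Allowance — service 1124 days ≥ 18 months (≈540 days) ✓; age 27 ≥ 18 ✓; 32 hrs/wk ≥ 30 ✓; rating 4 ≥ 2 ✓; grade G1 < G3 ✗ → not eligible.
Meal Allowance — status part-time ✓; service 1124 days ≥ 9 months (≈270 days) ✓; age 27 ≥ 25 ✓; not eligible for Phone Allowance ✗ → not eligible.
Parking Benefit — status part-time ✗ (requires full-time, seasonal, or temporary) → not eligible.
Volunteer Time Off — status part-time ✗ (requires full-time, seasonal, or temporary) → not eligible.
Travel Insurance — status part-time ✗ (requires full-time, seasonal, or temporary) → not eligible.
Remote Work Stipend — service 1124 days ≥ 3 years (≈1095 days) ✓; rating 4 ≥ 3 ✓; dept HR ✗ → not eligible.
Dependent Care FSA — status part-time ✓ (not excluded); benefits waiver on file ✓; age 27 ≥ 25 ✓ → eligible.

Dependent Care FSA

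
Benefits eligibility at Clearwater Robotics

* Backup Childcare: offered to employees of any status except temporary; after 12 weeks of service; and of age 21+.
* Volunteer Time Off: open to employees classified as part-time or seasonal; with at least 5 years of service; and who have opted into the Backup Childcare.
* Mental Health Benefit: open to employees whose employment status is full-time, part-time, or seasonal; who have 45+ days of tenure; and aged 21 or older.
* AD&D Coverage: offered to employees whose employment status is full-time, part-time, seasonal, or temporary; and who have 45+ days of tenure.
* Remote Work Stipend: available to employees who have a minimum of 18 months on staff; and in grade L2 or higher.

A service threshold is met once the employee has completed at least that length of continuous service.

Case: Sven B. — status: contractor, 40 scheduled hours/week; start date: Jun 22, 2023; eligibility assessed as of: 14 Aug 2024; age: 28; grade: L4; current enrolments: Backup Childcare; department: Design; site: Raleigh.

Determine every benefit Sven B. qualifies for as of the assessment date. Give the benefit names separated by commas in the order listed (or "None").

Backup Childcare

Service from Jun 22, 2023 to 14 Aug 2024: 419 days.
Backup Childcare — status contractor ✓ (not excluded); service 419 days ≥ 12 weeks (≈84 days) ✓; age 28 ≥ 21 ✓ → eligible.
Volunteer Time Off — status contractor ✗ (requires part-time or seasonal) → not eligible.
Mental Health Benefit — status contractor ✗ (requires full-time, part-time, or seasonal) → not eligible.
AD&D Coverage — status contractor ✗ (requires full-time, part-time, seasonal, or temporary) → not eligible.
Remote Work Stipend — service 419 days < 18 months (≈540 days) ✗ → not eligible.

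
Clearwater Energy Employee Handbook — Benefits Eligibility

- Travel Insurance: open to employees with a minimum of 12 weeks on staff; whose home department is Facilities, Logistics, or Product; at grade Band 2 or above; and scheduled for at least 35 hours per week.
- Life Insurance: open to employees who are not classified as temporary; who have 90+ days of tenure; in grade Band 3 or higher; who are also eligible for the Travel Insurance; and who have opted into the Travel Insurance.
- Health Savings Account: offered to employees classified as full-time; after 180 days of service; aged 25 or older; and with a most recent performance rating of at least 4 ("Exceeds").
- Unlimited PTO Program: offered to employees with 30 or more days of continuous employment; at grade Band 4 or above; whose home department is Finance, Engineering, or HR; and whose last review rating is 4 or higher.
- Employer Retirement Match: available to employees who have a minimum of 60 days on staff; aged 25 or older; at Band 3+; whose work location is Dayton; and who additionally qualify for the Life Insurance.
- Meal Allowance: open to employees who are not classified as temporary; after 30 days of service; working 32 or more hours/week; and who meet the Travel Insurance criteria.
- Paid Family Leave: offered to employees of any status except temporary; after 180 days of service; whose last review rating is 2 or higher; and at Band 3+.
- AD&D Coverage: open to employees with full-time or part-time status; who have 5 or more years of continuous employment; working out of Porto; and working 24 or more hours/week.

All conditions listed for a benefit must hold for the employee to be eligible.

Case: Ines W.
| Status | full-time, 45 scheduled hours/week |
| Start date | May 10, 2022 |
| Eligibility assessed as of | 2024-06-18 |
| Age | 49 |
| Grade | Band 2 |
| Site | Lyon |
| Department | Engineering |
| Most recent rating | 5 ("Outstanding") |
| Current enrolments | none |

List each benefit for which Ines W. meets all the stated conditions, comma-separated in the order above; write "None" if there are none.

Service from May 10, 2022 to 2024-06-18: 770 days.
Travel Insurance — service 770 days ≥ 12 weeks (≈84 days) ✓; dept Engineering ✗ → not eligible.
Life Insurance — status full-time ✓ (not excluded); service 770 days ≥ 90 days ✓; grade Band 2 < Band 3 ✗ → not eligible.
Health Savings Account — status full-time ✓; service 770 days ≥ 180 days ✓; age 49 ≥ 25 ✓; rating 5 ≥ 4 ✓ → eligible.
Unlimited PTO Program — service 770 days ≥ 30 days ✓; grade Band 2 < Band 4 ✗ → not eligible.
Employer Retirement Match — service 770 days ≥ 60 days ✓; age 49 ≥ 25 ✓; grade Band 2 < Band 3 ✗ → not eligible.
Meal Allowance — status full-time ✓ (not excluded); service 770 days ≥ 30 days ✓; 45 hrs/wk ≥ 32 ✓; not eligible for Travel Insurance ✗ → not eligible.
Paid Family Leave — status full-time ✓ (not excluded); service 770 days ≥ 180 days ✓; rating 5 ≥ 2 ✓; grade Band 2 < Band 3 ✗ → not eligible.
AD&D Coverage — status full-time ✓; service 770 days < 5 years (≈1825 days) ✗ → not eligible.

Health Savings Account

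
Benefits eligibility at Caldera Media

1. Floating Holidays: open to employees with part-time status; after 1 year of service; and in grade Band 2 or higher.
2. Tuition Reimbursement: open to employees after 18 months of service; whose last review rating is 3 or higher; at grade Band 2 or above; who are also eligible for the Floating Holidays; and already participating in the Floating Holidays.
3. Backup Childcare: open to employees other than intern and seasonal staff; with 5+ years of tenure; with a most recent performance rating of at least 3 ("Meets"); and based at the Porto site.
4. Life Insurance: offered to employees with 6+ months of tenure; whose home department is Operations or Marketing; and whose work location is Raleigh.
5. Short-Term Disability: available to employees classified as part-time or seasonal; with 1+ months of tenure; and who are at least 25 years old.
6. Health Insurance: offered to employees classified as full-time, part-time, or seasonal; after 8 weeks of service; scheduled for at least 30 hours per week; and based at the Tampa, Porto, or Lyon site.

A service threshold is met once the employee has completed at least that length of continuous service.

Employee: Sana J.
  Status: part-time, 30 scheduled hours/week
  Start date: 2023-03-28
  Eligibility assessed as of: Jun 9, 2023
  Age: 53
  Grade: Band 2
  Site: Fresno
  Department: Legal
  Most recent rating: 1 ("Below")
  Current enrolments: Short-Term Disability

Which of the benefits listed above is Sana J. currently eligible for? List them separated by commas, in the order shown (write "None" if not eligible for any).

Short-Term Disability

Service from 2023-03-28 to Jun 9, 2023: 73 days.
Floating Holidays — status part-time ✓; service 73 days < 1 year (≈365 days) ✗ → not eligible.
Tuition Reimbursement — service 73 days < 18 months (≈540 days) ✗ → not eligible.
Backup Childcare — status part-time ✓ (not excluded); service 73 days < 5 years (≈1825 days) ✗ → not eligible.
Life Insurance — service 73 days < 6 months (≈180 days) ✗ → not eligible.
Short-Term Disability — status part-time ✓; service 73 days ≥ 1 month (≈30 days) ✓; age 53 ≥ 25 ✓ → eligible.
Health Insurance — status part-time ✓; service 73 days ≥ 8 weeks (≈56 days) ✓; 30 hrs/wk ≥ 30 ✓; site Fresno ✗ (not Tampa, Porto, or Lyon) → not eligible.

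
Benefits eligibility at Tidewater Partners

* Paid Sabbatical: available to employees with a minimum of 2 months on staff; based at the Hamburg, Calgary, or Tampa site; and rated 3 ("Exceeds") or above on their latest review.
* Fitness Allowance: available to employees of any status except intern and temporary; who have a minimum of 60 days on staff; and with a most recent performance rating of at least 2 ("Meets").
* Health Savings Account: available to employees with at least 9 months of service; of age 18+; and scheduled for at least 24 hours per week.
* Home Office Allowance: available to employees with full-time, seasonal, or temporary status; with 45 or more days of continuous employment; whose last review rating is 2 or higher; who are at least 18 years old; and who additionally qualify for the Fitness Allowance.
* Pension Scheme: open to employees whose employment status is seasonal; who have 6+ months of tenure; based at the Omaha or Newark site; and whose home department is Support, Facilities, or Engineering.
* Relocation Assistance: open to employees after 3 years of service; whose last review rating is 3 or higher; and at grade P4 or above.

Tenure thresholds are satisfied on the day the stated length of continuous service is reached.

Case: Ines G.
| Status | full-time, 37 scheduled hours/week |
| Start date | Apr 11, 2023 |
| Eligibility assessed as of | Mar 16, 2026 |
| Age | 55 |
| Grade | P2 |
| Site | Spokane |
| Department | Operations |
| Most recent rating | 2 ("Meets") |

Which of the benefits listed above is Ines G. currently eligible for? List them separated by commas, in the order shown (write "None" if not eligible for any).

Fitness Allowance, Health Savings Account, Home Office Allowance

Service from Apr 11, 2023 to Mar 16, 2026: 1070 days.
Paid Sabbatical — service 1070 days ≥ 2 months (≈60 days) ✓; site Spokane ✗ (not Hamburg, Calgary, or Tampa) → not eligible.
Fitness Allowance — status full-time ✓ (not excluded); service 1070 days ≥ 60 days ✓; rating 2 ≥ 2 ✓ → eligible.
Health Savings Account — service 1070 days ≥ 9 months (≈270 days) ✓; age 55 ≥ 18 ✓; 37 hrs/wk ≥ 24 ✓ → eligible.
Home Office Allowance — status full-time ✓; service 1070 days ≥ 45 days ✓; rating 2 ≥ 2 ✓; age 55 ≥ 18 ✓; eligible for Fitness Allowance ✓ → eligible.
Pension Scheme — status full-time ✗ (requires seasonal) → not eligible.
Relocation Assistance — service 1070 days < 3 years (≈1095 days) ✗ → not eligible.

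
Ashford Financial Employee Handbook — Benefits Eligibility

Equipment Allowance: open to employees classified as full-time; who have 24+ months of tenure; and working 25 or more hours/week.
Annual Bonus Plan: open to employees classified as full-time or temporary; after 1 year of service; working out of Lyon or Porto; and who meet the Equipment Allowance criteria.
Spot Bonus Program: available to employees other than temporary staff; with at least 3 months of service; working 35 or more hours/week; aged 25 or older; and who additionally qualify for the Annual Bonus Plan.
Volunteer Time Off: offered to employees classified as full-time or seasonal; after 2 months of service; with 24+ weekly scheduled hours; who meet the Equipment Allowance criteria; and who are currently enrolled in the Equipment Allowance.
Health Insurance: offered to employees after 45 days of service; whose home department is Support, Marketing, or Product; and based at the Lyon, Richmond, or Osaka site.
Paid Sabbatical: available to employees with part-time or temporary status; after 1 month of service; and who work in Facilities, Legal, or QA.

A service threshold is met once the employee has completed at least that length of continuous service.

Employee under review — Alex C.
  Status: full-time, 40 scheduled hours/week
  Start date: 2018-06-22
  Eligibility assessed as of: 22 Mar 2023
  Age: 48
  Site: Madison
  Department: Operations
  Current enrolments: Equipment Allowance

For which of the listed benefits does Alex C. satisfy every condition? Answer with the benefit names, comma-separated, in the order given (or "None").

Equipment Allowance, Volunteer Time Off

Service from 2018-06-22 to 22 Mar 2023: 1734 days.
Equipment Allowance — status full-time ✓; service 1734 days ≥ 24 months (≈720 days) ✓; 40 hrs/wk ≥ 25 ✓ → eligible.
Annual Bonus Plan — status full-time ✓; service 1734 days ≥ 1 year (≈365 days) ✓; site Madison ✗ (not Lyon or Porto) → not eligible.
Spot Bonus Program — status full-time ✓ (not excluded); service 1734 days ≥ 3 months (≈90 days) ✓; 40 hrs/wk ≥ 35 ✓; age 48 ≥ 25 ✓; not eligible for Annual Bonus Plan ✗ → not eligible.
Volunteer Time Off — status full-time ✓; service 1734 days ≥ 2 months (≈60 days) ✓; 40 hrs/wk ≥ 24 ✓; eligible for Equipment Allowance ✓; enrolled in Equipment Allowance ✓ → eligible.
Health Insurance — service 1734 days ≥ 45 days ✓; dept Operations ✗ → not eligible.
Paid Sabbatical — status full-time ✗ (requires part-time or temporary) → not eligible.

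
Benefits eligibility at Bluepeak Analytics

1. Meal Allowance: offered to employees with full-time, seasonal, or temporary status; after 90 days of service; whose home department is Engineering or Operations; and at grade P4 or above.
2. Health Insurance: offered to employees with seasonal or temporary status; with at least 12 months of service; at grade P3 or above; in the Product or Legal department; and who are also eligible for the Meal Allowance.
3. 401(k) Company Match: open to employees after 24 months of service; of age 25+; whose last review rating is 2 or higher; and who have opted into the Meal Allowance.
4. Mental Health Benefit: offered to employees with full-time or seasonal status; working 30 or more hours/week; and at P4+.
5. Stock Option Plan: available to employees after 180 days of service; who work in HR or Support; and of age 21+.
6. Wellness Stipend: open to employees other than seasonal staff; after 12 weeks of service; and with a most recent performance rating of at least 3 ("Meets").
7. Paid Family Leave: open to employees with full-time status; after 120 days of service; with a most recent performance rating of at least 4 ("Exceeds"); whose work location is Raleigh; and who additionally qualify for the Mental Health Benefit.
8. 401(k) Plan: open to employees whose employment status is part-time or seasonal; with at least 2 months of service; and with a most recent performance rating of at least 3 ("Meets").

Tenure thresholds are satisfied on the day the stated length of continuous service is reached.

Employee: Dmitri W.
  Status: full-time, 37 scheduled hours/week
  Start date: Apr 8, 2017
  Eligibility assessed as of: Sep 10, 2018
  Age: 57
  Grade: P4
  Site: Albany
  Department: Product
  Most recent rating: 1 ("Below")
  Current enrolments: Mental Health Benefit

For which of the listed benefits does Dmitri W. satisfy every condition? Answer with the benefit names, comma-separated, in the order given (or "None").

Mental Health Benefit

Service from Apr 8, 2017 to Sep 10, 2018: 520 days.
Meal Allowance — status full-time ✓; service 520 days ≥ 90 days ✓; dept Product ✗ → not eligible.
Health Insurance — status full-time ✗ (requires seasonal or temporary) → not eligible.
401(k) Company Match — service 520 days < 24 months (≈720 days) ✗ → not eligible.
Mental Health Benefit — status full-time ✓; 37 hrs/wk ≥ 30 ✓; grade P4 ≥ P4 ✓ → eligible.
Stock Option Plan — service 520 days ≥ 180 days ✓; dept Product ✗ → not eligible.
Wellness Stipend — status full-time ✓ (not excluded); service 520 days ≥ 12 weeks (≈84 days) ✓; rating 1 < 3 ✗ → not eligible.
Paid Family Leave — status full-time ✓; service 520 days ≥ 120 days ✓; rating 1 < 4 ✗ → not eligible.
401(k) Plan — status full-time ✗ (requires part-time or seasonal) → not eligible.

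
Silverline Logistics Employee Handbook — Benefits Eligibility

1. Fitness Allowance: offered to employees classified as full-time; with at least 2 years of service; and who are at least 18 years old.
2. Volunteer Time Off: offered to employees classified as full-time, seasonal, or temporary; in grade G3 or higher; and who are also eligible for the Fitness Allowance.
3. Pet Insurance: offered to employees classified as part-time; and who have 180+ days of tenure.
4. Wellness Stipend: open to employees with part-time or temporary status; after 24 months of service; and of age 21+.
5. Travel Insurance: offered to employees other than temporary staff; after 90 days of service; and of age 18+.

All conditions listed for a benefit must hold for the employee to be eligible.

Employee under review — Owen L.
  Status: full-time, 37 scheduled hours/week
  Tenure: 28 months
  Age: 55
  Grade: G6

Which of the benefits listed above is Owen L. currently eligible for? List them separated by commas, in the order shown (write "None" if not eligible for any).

Fitness Allowance, Volunteer Time Off, Travel Insurance

Fitness Allowance — status full-time ✓; service 28 months ≥ 2 years (≈730 days) ✓; age 55 ≥ 18 ✓ → eligible.
Volunteer Time Off — status full-time ✓; grade G6 ≥ G3 ✓; eligible for Fitness Allowance ✓ → eligible.
Pet Insurance — status full-time ✗ (requires part-time) → not eligible.
Wellness Stipend — status full-time ✗ (requires part-time or temporary) → not eligible.
Travel Insurance — status full-time ✓ (not excluded); service 28 months ≥ 90 days ✓; age 55 ≥ 18 ✓ → eligible.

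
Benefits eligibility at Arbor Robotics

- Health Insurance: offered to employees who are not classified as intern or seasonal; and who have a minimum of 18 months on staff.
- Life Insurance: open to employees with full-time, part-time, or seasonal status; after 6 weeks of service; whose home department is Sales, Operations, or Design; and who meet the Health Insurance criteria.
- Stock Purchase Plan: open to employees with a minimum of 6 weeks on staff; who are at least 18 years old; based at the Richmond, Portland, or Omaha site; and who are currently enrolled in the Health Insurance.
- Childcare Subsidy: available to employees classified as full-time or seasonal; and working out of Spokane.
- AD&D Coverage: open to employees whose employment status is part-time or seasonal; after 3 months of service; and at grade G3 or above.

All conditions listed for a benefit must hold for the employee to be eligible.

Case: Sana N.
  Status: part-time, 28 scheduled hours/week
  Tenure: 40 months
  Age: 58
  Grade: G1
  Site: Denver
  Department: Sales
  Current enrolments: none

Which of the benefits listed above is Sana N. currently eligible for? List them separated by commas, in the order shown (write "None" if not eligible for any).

Health Insurance — status part-time ✓ (not excluded); service 40 months ≥ 18 months ✓ → eligible.
Life Insurance — status part-time ✓; service 40 months ≥ 6 weeks (≈42 days) ✓; dept Sales ✓; eligible for Health Insurance ✓ → eligible.
Stock Purchase Plan — service 40 months ≥ 6 weeks (≈42 days) ✓; age 58 ≥ 18 ✓; site Denver ✗ (not Richmond, Portland, or Omaha) → not eligible.
Childcare Subsidy — status part-time ✗ (requires full-time or seasonal) → not eligible.
AD&D Coverage — status part-time ✓; service 40 months ≥ 3 months ✓; grade G1 < G3 ✗ → not eligible.

Health Insurance, Life Insurance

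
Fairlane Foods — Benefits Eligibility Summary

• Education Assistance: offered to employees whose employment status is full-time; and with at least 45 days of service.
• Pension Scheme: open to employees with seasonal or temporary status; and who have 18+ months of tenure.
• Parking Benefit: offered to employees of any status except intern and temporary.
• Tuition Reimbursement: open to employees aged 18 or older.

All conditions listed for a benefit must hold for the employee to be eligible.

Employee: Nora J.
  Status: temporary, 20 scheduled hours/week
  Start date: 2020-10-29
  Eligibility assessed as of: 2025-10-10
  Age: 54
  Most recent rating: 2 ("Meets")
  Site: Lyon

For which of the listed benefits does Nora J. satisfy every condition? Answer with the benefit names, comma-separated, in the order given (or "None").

Pension Scheme, Tuition Reimbursement

Service from 2020-10-29 to 2025-10-10: 1807 days.
Education Assistance — status temporary ✗ (requires full-time) → not eligible.
Pension Scheme — status temporary ✓; service 1807 days ≥ 18 months (≈540 days) ✓ → eligible.
Parking Benefit — status temporary ✗ (excluded) → not eligible.
Tuition Reimbursement — age 54 ≥ 18 ✓ → eligible.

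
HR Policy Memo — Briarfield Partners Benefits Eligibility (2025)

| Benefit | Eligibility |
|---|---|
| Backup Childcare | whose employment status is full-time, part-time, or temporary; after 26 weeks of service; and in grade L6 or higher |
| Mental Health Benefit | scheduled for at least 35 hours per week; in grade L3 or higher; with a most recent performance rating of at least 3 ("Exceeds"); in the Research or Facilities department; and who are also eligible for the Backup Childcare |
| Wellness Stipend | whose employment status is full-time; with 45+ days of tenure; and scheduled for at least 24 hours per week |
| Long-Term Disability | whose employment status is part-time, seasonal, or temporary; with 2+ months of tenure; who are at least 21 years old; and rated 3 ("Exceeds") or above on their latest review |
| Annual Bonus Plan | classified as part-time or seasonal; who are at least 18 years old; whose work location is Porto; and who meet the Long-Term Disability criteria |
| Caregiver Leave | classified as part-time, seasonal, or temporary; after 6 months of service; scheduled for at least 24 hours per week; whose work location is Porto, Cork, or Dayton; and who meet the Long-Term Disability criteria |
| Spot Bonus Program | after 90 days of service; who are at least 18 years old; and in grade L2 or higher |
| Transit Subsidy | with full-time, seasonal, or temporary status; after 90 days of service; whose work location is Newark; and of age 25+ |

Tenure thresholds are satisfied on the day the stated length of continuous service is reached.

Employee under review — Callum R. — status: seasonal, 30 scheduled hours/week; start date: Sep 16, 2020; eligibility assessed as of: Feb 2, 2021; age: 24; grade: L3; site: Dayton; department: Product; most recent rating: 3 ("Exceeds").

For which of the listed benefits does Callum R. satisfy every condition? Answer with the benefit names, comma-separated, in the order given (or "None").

Long-Term Disability, Spot Bonus Program

Service from Sep 16, 2020 to Feb 2, 2021: 139 days.
Backup Childcare — status seasonal ✗ (requires full-time, part-time, or temporary) → not eligible.
Mental Health Benefit — 30 hrs/wk < 35 ✗ → not eligible.
Wellness Stipend — status seasonal ✗ (requires full-time) → not eligible.
Long-Term Disability — status seasonal ✓; service 139 days ≥ 2 months (≈60 days) ✓; age 24 ≥ 21 ✓; rating 3 ≥ 3 ✓ → eligible.
Annual Bonus Plan — status seasonal ✓; age 24 ≥ 18 ✓; site Dayton ✗ (not Porto) → not eligible.
Caregiver Leave — status seasonal ✓; service 139 days < 6 months (≈180 days) ✗ → not eligible.
Spot Bonus Program — service 139 days ≥ 90 days ✓; age 24 ≥ 18 ✓; grade L3 ≥ L2 ✓ → eligible.
Transit Subsidy — status seasonal ✓; service 139 days ≥ 90 days ✓; site Dayton ✗ (not Newark) → not eligible.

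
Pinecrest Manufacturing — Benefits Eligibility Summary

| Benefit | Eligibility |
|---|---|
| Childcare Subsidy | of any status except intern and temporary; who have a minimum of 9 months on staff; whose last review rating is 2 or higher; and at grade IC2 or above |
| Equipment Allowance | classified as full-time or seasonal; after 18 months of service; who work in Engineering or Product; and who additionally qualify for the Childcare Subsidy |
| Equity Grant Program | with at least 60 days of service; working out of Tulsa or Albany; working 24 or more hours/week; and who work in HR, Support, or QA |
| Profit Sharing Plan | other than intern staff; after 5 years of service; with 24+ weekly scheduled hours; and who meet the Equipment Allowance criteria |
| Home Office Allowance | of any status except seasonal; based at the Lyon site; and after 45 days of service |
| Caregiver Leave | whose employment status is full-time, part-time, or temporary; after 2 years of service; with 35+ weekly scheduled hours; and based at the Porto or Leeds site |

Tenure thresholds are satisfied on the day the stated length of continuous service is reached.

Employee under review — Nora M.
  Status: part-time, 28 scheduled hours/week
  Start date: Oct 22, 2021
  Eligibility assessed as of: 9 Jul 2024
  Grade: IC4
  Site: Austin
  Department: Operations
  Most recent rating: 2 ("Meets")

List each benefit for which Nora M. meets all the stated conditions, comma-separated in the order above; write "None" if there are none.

Childcare Subsidy

Service from Oct 22, 2021 to 9 Jul 2024: 991 days.
Childcare Subsidy — status part-time ✓ (not excluded); service 991 days ≥ 9 months (≈270 days) ✓; rating 2 ≥ 2 ✓; grade IC4 ≥ IC2 ✓ → eligible.
Equipment Allowance — status part-time ✗ (requires full-time or seasonal) → not eligible.
Equity Grant Program — service 991 days ≥ 60 days ✓; site Austin ✗ (not Tulsa or Albany) → not eligible.
Profit Sharing Plan — status part-time ✓ (not excluded); service 991 days < 5 years (≈1825 days) ✗ → not eligible.
Home Office Allowance — status part-time ✓ (not excluded); site Austin ✗ (not Lyon) → not eligible.
Caregiver Leave — status part-time ✓; service 991 days ≥ 2 years (≈730 days) ✓; 28 hrs/wk < 35 ✗ → not eligible.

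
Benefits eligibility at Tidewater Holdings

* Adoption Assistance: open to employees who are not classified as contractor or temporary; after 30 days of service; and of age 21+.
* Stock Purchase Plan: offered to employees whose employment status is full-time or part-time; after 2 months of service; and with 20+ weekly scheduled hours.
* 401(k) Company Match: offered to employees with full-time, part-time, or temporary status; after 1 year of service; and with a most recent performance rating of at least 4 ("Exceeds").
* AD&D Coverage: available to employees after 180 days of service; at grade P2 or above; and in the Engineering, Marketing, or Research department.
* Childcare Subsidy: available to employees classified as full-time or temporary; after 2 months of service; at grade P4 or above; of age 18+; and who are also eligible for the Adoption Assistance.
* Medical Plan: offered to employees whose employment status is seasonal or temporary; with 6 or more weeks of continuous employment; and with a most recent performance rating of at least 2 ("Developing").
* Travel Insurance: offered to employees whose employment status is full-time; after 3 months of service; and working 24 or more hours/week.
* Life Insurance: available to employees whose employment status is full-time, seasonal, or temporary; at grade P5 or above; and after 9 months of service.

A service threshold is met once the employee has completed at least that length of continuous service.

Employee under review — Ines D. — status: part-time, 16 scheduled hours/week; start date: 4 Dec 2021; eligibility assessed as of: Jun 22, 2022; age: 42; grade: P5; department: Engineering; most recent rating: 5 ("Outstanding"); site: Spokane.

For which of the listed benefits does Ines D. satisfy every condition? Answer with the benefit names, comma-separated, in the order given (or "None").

Adoption Assistance, AD&D Coverage

Service from 4 Dec 2021 to Jun 22, 2022: 200 days.
Adoption Assistance — status part-time ✓ (not excluded); service 200 days ≥ 30 days ✓; age 42 ≥ 21 ✓ → eligible.
Stock Purchase Plan — status part-time ✓; service 200 days ≥ 2 months (≈60 days) ✓; 16 hrs/wk < 20 ✗ → not eligible.
401(k) Company Match — status part-time ✓; service 200 days < 1 year (≈365 days) ✗ → not eligible.
AD&D Coverage — service 200 days ≥ 180 days ✓; grade P5 ≥ P2 ✓; dept Engineering ✓ → eligible.
Childcare Subsidy — status part-time ✗ (requires full-time or temporary) → not eligible.
Medical Plan — status part-time ✗ (requires seasonal or temporary) → not eligible.
Travel Insurance — status part-time ✗ (requires full-time) → not eligible.
Life Insurance — status part-time ✗ (requires full-time, seasonal, or temporary) → not eligible.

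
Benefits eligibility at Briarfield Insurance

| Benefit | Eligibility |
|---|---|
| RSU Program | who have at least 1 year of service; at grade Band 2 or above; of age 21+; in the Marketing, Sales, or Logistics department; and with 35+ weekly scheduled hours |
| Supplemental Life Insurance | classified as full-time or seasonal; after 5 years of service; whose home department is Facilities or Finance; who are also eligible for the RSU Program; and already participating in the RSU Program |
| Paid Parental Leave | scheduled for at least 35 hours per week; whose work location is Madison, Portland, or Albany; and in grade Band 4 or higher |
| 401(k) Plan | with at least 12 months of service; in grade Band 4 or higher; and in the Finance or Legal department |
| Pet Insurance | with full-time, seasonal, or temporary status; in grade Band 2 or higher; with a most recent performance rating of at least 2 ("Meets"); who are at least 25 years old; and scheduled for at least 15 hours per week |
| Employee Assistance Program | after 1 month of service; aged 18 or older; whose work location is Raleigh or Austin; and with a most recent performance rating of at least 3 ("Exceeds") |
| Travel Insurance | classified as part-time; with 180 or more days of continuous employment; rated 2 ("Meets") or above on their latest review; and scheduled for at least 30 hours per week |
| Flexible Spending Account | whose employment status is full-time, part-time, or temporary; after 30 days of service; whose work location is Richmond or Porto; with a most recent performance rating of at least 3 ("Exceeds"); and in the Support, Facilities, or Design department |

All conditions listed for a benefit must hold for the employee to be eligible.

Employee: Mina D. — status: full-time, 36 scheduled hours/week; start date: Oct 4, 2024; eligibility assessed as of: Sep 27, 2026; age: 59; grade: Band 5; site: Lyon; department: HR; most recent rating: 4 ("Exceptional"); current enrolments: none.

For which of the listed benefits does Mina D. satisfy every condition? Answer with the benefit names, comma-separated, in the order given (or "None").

Pet Insurance

Service from Oct 4, 2024 to Sep 27, 2026: 723 days.
RSU Program — service 723 days ≥ 1 year (≈365 days) ✓; grade Band 5 ≥ Band 2 ✓; age 59 ≥ 21 ✓; dept HR ✗ → not eligible.
Supplemental Life Insurance — status full-time ✓; service 723 days < 5 years (≈1825 days) ✗ → not eligible.
Paid Parental Leave — 36 hrs/wk ≥ 35 ✓; site Lyon ✗ (not Madison, Portland, or Albany) → not eligible.
401(k) Plan — service 723 days ≥ 12 months (≈360 days) ✓; grade Band 5 ≥ Band 4 ✓; dept HR ✗ → not eligible.
Pet Insurance — status full-time ✓; grade Band 5 ≥ Band 2 ✓; rating 4 ≥ 2 ✓; age 59 ≥ 25 ✓; 36 hrs/wk ≥ 15 ✓ → eligible.
Employee Assistance Program — service 723 days ≥ 1 month (≈30 days) ✓; age 59 ≥ 18 ✓; site Lyon ✗ (not Raleigh or Austin) → not eligible.
Travel Insurance — status full-time ✗ (requires part-time) → not eligible.
Flexible Spending Account — status full-time ✓; service 723 days ≥ 30 days ✓; site Lyon ✗ (not Richmond or Porto) → not eligible.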